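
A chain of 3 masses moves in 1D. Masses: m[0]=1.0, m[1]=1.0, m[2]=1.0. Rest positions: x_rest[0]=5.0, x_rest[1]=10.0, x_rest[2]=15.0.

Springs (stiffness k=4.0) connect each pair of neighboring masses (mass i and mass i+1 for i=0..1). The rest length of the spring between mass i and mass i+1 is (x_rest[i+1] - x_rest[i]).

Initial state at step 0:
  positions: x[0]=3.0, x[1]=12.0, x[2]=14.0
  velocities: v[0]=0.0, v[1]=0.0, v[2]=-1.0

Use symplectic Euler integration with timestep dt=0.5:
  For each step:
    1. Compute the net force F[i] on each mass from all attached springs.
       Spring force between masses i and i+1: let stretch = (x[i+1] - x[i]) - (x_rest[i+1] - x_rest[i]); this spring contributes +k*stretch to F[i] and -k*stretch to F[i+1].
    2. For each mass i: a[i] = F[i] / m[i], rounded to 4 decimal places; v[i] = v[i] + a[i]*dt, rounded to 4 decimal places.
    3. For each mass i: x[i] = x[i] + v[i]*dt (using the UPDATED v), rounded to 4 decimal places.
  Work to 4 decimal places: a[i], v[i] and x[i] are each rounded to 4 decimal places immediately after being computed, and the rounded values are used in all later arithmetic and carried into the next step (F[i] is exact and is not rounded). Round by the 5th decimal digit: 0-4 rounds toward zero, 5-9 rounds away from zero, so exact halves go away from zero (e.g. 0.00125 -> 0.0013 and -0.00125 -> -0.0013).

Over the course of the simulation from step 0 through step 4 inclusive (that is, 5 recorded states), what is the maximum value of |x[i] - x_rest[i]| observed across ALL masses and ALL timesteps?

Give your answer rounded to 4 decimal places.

Step 0: x=[3.0000 12.0000 14.0000] v=[0.0000 0.0000 -1.0000]
Step 1: x=[7.0000 5.0000 16.5000] v=[8.0000 -14.0000 5.0000]
Step 2: x=[4.0000 11.5000 12.5000] v=[-6.0000 13.0000 -8.0000]
Step 3: x=[3.5000 11.5000 12.5000] v=[-1.0000 0.0000 0.0000]
Step 4: x=[6.0000 4.5000 16.5000] v=[5.0000 -14.0000 8.0000]
Max displacement = 5.5000

Answer: 5.5000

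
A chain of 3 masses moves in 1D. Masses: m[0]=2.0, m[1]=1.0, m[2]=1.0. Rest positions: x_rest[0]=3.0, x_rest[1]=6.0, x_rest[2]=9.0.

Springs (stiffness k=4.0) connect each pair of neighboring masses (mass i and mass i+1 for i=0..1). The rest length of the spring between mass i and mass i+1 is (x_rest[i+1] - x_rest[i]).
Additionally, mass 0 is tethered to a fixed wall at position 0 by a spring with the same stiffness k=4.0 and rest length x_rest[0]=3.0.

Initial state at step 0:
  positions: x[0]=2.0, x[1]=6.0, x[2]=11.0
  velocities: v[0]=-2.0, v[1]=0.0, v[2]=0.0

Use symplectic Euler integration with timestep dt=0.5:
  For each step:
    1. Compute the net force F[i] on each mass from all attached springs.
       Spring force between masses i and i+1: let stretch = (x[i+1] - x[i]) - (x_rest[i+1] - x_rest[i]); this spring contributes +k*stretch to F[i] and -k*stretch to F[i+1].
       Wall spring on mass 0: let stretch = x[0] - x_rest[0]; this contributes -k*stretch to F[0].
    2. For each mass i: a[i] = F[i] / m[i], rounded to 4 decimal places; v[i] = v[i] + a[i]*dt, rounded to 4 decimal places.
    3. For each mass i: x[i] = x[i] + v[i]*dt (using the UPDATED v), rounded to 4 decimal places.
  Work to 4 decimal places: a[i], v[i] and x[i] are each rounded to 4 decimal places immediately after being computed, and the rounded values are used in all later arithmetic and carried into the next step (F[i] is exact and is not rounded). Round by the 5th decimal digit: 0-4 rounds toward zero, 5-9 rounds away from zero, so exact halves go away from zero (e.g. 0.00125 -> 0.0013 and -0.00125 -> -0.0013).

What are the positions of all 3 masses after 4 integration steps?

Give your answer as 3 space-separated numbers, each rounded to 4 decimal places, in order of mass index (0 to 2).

Step 0: x=[2.0000 6.0000 11.0000] v=[-2.0000 0.0000 0.0000]
Step 1: x=[2.0000 7.0000 9.0000] v=[0.0000 2.0000 -4.0000]
Step 2: x=[3.5000 5.0000 8.0000] v=[3.0000 -4.0000 -2.0000]
Step 3: x=[4.0000 4.5000 7.0000] v=[1.0000 -1.0000 -2.0000]
Step 4: x=[2.7500 6.0000 6.5000] v=[-2.5000 3.0000 -1.0000]

Answer: 2.7500 6.0000 6.5000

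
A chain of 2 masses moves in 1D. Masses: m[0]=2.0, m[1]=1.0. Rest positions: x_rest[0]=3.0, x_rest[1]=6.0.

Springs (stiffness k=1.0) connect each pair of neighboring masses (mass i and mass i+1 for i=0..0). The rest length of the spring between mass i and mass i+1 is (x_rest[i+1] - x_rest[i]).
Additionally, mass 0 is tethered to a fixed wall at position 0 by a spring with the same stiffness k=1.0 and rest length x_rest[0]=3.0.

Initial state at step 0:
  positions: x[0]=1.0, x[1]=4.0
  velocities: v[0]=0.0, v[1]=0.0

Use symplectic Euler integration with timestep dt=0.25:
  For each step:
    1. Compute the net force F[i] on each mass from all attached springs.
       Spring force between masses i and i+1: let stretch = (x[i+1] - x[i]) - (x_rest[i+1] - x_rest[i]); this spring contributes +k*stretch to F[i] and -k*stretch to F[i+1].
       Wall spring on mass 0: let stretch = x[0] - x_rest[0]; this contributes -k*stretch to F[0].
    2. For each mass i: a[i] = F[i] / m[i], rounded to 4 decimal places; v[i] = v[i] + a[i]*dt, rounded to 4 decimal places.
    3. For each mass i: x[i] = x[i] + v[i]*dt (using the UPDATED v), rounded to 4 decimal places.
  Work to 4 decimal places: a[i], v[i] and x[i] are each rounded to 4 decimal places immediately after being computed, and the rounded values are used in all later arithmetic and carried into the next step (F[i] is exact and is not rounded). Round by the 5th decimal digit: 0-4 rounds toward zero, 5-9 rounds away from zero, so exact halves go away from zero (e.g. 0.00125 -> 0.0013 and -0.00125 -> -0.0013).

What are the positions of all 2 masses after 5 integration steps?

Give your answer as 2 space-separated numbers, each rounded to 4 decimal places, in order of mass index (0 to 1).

Answer: 1.8108 4.1235

Derivation:
Step 0: x=[1.0000 4.0000] v=[0.0000 0.0000]
Step 1: x=[1.0625 4.0000] v=[0.2500 0.0000]
Step 2: x=[1.1836 4.0039] v=[0.4844 0.0156]
Step 3: x=[1.3559 4.0190] v=[0.6890 0.0605]
Step 4: x=[1.5690 4.0552] v=[0.8524 0.1447]
Step 5: x=[1.8108 4.1235] v=[0.9671 0.2732]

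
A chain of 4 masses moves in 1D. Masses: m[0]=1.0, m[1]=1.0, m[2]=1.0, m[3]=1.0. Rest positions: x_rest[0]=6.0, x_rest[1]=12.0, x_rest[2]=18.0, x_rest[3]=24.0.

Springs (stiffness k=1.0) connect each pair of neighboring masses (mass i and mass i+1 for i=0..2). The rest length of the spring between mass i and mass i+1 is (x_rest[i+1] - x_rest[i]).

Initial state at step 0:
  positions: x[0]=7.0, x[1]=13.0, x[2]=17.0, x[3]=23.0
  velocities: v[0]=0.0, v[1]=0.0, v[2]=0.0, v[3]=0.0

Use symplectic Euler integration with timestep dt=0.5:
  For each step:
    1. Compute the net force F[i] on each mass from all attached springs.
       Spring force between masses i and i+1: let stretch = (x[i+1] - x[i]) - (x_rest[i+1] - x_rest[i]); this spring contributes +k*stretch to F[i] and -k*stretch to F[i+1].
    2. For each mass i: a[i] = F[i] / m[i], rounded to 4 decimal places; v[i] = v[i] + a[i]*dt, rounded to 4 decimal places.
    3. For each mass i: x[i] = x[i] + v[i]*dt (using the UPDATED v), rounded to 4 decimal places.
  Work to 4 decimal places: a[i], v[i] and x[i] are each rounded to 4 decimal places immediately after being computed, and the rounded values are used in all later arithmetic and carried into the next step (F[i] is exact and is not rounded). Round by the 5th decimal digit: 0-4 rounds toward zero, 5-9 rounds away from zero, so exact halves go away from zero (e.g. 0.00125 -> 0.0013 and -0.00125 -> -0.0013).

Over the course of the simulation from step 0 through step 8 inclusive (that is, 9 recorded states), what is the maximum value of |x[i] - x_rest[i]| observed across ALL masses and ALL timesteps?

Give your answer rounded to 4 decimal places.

Step 0: x=[7.0000 13.0000 17.0000 23.0000] v=[0.0000 0.0000 0.0000 0.0000]
Step 1: x=[7.0000 12.5000 17.5000 23.0000] v=[0.0000 -1.0000 1.0000 0.0000]
Step 2: x=[6.8750 11.8750 18.1250 23.1250] v=[-0.2500 -1.2500 1.2500 0.2500]
Step 3: x=[6.5000 11.5625 18.4375 23.5000] v=[-0.7500 -0.6250 0.6250 0.7500]
Step 4: x=[5.8906 11.7032 18.2969 24.1094] v=[-1.2188 0.2813 -0.2813 1.2188]
Step 5: x=[5.2344 12.0392 17.9610 24.7657] v=[-1.3125 0.6719 -0.6719 1.3126]
Step 6: x=[4.7794 12.1544 17.8458 25.2209] v=[-0.9101 0.2304 -0.2305 0.9103]
Step 7: x=[4.6681 11.8487 18.1515 25.3323] v=[-0.2226 -0.6114 0.6114 0.2228]
Step 8: x=[4.8520 11.3236 18.6767 25.1485] v=[0.3677 -1.0503 1.0504 -0.3676]
Max displacement = 1.3323

Answer: 1.3323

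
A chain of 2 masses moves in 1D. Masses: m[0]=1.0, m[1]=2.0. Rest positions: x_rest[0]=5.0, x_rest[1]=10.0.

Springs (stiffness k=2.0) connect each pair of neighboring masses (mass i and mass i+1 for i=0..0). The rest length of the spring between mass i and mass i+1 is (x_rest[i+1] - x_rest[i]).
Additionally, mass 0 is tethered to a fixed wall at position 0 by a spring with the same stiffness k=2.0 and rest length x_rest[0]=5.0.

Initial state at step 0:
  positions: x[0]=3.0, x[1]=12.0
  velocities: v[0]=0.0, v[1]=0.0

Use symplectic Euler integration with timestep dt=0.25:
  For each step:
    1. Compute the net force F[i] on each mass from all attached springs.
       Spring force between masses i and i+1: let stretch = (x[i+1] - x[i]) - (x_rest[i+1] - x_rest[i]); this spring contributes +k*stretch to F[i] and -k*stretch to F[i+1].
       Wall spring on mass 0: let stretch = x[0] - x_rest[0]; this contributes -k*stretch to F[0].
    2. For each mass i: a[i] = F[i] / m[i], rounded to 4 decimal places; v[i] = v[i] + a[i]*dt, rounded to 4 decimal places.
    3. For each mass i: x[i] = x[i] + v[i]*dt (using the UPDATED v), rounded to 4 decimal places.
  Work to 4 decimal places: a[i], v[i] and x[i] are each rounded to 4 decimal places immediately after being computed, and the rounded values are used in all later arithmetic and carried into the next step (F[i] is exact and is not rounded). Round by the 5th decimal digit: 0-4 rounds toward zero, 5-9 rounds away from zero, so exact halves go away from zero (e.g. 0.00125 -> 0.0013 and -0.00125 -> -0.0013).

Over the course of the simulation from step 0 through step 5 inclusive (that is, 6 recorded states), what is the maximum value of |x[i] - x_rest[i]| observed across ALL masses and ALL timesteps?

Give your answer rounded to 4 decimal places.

Step 0: x=[3.0000 12.0000] v=[0.0000 0.0000]
Step 1: x=[3.7500 11.7500] v=[3.0000 -1.0000]
Step 2: x=[5.0313 11.3125] v=[5.1250 -1.7500]
Step 3: x=[6.4688 10.7949] v=[5.7500 -2.0703]
Step 4: x=[7.6385 10.3195] v=[4.6787 -1.9018]
Step 5: x=[8.1885 9.9890] v=[2.2000 -1.3221]
Max displacement = 3.1885

Answer: 3.1885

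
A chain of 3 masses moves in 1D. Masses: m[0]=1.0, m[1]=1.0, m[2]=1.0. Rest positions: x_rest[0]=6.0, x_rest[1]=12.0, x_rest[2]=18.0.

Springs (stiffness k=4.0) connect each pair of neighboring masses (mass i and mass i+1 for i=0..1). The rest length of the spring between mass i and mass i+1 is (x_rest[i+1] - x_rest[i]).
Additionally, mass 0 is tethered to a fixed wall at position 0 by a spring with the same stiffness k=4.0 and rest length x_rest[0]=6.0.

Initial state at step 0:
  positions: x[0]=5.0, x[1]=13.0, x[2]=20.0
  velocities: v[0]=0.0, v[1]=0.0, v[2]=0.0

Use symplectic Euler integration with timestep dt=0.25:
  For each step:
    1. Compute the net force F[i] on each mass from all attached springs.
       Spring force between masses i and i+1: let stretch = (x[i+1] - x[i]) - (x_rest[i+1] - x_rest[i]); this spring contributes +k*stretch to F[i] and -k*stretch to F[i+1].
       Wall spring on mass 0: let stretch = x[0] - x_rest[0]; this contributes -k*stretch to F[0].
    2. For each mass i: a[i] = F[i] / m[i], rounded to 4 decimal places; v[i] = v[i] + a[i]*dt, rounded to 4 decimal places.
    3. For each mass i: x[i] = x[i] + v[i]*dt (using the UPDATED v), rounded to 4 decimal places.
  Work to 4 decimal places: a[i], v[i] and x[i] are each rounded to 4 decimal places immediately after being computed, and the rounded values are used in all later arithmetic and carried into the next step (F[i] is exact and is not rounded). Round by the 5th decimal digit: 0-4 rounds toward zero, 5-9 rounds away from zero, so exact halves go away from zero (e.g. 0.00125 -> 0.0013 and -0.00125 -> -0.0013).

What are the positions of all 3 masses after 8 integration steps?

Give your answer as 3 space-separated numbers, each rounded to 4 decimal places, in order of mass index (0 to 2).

Step 0: x=[5.0000 13.0000 20.0000] v=[0.0000 0.0000 0.0000]
Step 1: x=[5.7500 12.7500 19.7500] v=[3.0000 -1.0000 -1.0000]
Step 2: x=[6.8125 12.5000 19.2500] v=[4.2500 -1.0000 -2.0000]
Step 3: x=[7.5938 12.5156 18.5625] v=[3.1250 0.0625 -2.7500]
Step 4: x=[7.7071 12.8125 17.8633] v=[0.4530 1.1876 -2.7969]
Step 5: x=[7.1699 13.0958 17.4014] v=[-2.1487 1.1330 -1.8477]
Step 6: x=[6.3217 12.9740 17.3631] v=[-3.3927 -0.4873 -0.1533]
Step 7: x=[5.5562 12.2864 17.7275] v=[-3.0621 -2.7505 1.4576]
Step 8: x=[5.0842 11.2765 18.2316] v=[-1.8881 -4.0396 2.0165]

Answer: 5.0842 11.2765 18.2316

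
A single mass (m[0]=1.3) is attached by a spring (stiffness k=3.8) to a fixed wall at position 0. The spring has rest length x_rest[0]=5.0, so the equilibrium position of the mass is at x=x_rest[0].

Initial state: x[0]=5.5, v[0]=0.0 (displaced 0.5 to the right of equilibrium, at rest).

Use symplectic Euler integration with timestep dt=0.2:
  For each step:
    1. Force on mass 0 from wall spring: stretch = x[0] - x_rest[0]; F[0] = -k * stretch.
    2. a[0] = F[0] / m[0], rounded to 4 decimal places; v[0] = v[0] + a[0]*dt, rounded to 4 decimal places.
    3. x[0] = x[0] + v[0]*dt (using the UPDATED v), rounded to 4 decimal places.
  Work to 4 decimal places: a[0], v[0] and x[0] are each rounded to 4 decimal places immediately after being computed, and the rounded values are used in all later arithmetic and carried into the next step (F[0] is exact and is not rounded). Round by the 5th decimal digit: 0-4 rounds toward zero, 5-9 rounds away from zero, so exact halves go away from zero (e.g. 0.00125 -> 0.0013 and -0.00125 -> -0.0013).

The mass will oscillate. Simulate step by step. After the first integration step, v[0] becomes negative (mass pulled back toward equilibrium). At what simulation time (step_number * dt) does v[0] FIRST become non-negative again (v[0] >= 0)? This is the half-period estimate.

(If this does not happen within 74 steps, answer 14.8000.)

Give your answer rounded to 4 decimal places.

Answer: 2.0000

Derivation:
Step 0: x=[5.5000] v=[0.0000]
Step 1: x=[5.4415] v=[-0.2923]
Step 2: x=[5.3314] v=[-0.5504]
Step 3: x=[5.1826] v=[-0.7441]
Step 4: x=[5.0124] v=[-0.8509]
Step 5: x=[4.8408] v=[-0.8581]
Step 6: x=[4.6878] v=[-0.7650]
Step 7: x=[4.5713] v=[-0.5825]
Step 8: x=[4.5049] v=[-0.3319]
Step 9: x=[4.4964] v=[-0.0425]
Step 10: x=[4.5468] v=[0.2519]
First v>=0 after going negative at step 10, time=2.0000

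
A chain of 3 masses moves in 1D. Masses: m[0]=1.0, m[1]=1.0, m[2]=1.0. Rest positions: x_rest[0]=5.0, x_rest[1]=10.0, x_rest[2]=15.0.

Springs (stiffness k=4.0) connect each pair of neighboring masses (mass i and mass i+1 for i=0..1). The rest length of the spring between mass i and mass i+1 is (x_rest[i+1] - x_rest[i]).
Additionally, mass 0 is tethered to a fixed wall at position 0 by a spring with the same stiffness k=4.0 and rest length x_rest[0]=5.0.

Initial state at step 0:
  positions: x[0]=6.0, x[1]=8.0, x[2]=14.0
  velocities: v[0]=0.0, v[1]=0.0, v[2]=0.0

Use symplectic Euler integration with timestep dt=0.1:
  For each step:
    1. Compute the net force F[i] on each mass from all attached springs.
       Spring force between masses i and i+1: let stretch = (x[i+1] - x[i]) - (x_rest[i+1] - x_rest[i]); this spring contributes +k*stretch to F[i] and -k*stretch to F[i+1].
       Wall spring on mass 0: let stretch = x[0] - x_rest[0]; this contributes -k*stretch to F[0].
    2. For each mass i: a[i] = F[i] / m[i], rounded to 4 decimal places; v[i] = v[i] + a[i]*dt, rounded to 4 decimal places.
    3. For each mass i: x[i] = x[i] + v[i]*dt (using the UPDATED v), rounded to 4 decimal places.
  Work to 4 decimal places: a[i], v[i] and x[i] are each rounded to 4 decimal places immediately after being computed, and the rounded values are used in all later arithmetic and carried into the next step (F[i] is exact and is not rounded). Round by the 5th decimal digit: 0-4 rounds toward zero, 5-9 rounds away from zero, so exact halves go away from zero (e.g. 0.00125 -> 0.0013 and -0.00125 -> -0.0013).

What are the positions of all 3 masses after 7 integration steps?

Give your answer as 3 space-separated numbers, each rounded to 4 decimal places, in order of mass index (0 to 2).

Answer: 3.4889 10.3807 13.6706

Derivation:
Step 0: x=[6.0000 8.0000 14.0000] v=[0.0000 0.0000 0.0000]
Step 1: x=[5.8400 8.1600 13.9600] v=[-1.6000 1.6000 -0.4000]
Step 2: x=[5.5392 8.4592 13.8880] v=[-3.0080 2.9920 -0.7200]
Step 3: x=[5.1336 8.8588 13.7989] v=[-4.0557 3.9955 -0.8915]
Step 4: x=[4.6717 9.3070 13.7122] v=[-4.6191 4.4815 -0.8675]
Step 5: x=[4.2083 9.7460 13.6492] v=[-4.6337 4.3895 -0.6296]
Step 6: x=[3.7981 10.1196 13.6301] v=[-4.1019 3.7357 -0.1909]
Step 7: x=[3.4889 10.3807 13.6706] v=[-3.0925 2.6113 0.4049]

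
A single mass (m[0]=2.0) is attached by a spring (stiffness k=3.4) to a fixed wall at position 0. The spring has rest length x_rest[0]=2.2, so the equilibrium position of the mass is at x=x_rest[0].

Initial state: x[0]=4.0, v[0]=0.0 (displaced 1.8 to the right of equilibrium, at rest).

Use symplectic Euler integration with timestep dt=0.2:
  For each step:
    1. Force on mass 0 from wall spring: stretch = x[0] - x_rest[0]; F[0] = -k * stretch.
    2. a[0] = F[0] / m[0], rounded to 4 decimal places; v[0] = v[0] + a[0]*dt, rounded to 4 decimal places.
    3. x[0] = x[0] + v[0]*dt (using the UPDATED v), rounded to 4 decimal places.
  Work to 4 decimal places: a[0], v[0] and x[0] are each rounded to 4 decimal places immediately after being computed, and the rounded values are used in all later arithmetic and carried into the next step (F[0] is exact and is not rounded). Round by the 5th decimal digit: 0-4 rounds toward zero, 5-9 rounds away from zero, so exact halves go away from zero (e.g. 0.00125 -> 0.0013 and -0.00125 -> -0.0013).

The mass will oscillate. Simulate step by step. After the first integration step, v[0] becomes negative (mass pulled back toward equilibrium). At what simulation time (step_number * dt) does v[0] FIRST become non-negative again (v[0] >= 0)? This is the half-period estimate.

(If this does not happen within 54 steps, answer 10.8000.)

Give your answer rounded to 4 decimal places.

Answer: 2.6000

Derivation:
Step 0: x=[4.0000] v=[0.0000]
Step 1: x=[3.8776] v=[-0.6120]
Step 2: x=[3.6411] v=[-1.1824]
Step 3: x=[3.3066] v=[-1.6724]
Step 4: x=[2.8969] v=[-2.0486]
Step 5: x=[2.4398] v=[-2.2855]
Step 6: x=[1.9664] v=[-2.3670]
Step 7: x=[1.5089] v=[-2.2876]
Step 8: x=[1.0984] v=[-2.0526]
Step 9: x=[0.7628] v=[-1.6781]
Step 10: x=[0.5249] v=[-1.1895]
Step 11: x=[0.4009] v=[-0.6200]
Step 12: x=[0.3992] v=[-0.0083]
Step 13: x=[0.5200] v=[0.6040]
First v>=0 after going negative at step 13, time=2.6000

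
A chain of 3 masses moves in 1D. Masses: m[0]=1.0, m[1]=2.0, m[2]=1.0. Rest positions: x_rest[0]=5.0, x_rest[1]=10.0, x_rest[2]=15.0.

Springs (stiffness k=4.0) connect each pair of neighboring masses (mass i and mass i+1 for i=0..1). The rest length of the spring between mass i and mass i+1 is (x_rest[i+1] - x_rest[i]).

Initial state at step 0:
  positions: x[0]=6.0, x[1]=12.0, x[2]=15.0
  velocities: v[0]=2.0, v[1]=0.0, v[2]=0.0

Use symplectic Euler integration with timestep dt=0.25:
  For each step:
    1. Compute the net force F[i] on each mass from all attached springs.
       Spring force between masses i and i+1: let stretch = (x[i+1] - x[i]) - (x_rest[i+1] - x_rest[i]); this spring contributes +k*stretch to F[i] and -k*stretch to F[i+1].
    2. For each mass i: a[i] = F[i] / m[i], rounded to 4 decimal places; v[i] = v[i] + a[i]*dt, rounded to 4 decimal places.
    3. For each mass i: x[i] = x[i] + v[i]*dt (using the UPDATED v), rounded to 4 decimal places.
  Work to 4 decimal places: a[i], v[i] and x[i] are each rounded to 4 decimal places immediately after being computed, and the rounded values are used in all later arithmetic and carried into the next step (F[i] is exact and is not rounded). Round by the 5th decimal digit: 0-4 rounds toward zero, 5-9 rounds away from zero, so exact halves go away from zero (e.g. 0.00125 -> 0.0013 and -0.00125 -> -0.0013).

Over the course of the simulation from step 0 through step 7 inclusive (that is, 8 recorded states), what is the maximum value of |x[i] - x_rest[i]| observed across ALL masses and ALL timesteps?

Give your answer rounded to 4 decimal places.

Answer: 2.8516

Derivation:
Step 0: x=[6.0000 12.0000 15.0000] v=[2.0000 0.0000 0.0000]
Step 1: x=[6.7500 11.6250 15.5000] v=[3.0000 -1.5000 2.0000]
Step 2: x=[7.4688 11.1250 16.2813] v=[2.8750 -2.0000 3.1250]
Step 3: x=[7.8516 10.8125 17.0235] v=[1.5312 -1.2500 2.9687]
Step 4: x=[7.7246 10.9063 17.4629] v=[-0.5079 0.3751 1.7577]
Step 5: x=[7.1431 11.4220 17.5132] v=[-2.3262 2.0626 0.2011]
Step 6: x=[6.3813 12.1642 17.2907] v=[-3.0473 2.9688 -0.8901]
Step 7: x=[5.8152 12.8244 17.0366] v=[-2.2644 2.6406 -1.0166]
Max displacement = 2.8516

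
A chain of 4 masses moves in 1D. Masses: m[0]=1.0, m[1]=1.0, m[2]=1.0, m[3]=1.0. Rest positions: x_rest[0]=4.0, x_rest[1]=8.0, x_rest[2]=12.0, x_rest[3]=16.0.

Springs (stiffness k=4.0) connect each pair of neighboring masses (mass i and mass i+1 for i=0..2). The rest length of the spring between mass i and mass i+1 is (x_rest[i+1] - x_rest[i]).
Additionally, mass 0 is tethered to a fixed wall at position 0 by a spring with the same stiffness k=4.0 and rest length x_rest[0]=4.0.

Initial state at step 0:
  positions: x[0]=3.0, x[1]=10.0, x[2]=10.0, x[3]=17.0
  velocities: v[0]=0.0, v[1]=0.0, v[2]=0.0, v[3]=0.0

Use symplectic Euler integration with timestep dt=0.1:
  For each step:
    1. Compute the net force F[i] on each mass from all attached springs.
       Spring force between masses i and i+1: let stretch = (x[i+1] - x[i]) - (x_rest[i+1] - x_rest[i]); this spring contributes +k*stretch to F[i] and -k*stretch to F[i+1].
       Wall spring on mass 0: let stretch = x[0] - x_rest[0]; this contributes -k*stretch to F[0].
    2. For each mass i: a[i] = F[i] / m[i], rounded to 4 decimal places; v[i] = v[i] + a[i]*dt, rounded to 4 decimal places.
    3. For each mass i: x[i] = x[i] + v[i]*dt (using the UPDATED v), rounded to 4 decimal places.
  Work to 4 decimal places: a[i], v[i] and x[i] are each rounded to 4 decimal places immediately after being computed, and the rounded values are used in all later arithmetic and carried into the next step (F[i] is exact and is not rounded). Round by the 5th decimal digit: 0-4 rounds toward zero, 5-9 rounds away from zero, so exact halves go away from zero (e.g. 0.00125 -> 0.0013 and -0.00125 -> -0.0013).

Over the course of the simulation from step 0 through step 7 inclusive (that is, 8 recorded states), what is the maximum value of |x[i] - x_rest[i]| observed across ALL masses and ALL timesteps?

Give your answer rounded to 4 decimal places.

Answer: 2.0016

Derivation:
Step 0: x=[3.0000 10.0000 10.0000 17.0000] v=[0.0000 0.0000 0.0000 0.0000]
Step 1: x=[3.1600 9.7200 10.2800 16.8800] v=[1.6000 -2.8000 2.8000 -1.2000]
Step 2: x=[3.4560 9.2000 10.8016 16.6560] v=[2.9600 -5.2000 5.2160 -2.2400]
Step 3: x=[3.8435 8.5143 11.4933 16.3578] v=[3.8752 -6.8570 6.9171 -2.9818]
Step 4: x=[4.2641 7.7609 12.2604 16.0250] v=[4.2061 -7.5337 7.6713 -3.3276]
Step 5: x=[4.6540 7.0476 12.9981 15.7017] v=[3.8992 -7.1326 7.3773 -3.2334]
Step 6: x=[4.9535 6.4766 13.6060 15.4302] v=[2.9950 -5.7098 6.0785 -2.7148]
Step 7: x=[5.1158 6.1299 14.0016 15.2458] v=[1.6228 -3.4673 3.9564 -1.8445]
Max displacement = 2.0016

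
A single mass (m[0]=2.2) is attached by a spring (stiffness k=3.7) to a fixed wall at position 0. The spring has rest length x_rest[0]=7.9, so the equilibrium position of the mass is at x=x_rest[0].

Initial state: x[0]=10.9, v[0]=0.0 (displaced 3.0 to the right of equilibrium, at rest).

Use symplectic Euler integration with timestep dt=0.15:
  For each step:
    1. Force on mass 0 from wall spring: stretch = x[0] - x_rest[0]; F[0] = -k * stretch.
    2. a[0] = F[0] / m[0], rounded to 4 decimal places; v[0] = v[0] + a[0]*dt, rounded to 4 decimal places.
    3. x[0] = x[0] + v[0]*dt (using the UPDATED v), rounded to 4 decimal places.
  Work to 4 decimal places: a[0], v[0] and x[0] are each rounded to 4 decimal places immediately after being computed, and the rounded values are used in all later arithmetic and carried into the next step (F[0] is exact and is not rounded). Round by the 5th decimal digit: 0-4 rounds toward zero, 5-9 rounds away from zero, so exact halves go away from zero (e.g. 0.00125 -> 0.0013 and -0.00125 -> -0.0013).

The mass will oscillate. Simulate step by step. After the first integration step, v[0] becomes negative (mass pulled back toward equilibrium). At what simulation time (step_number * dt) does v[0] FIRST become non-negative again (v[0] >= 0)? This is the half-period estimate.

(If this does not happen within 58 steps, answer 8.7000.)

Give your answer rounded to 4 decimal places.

Answer: 2.5500

Derivation:
Step 0: x=[10.9000] v=[0.0000]
Step 1: x=[10.7865] v=[-0.7568]
Step 2: x=[10.5638] v=[-1.4850]
Step 3: x=[10.2403] v=[-2.1570]
Step 4: x=[9.8282] v=[-2.7474]
Step 5: x=[9.3431] v=[-3.2338]
Step 6: x=[8.8034] v=[-3.5979]
Step 7: x=[8.2295] v=[-3.8258]
Step 8: x=[7.6432] v=[-3.9089]
Step 9: x=[7.0666] v=[-3.8441]
Step 10: x=[6.5215] v=[-3.6339]
Step 11: x=[6.0286] v=[-3.2861]
Step 12: x=[5.6065] v=[-2.8140]
Step 13: x=[5.2712] v=[-2.2354]
Step 14: x=[5.0354] v=[-1.5722]
Step 15: x=[4.9080] v=[-0.8495]
Step 16: x=[4.8938] v=[-0.0947]
Step 17: x=[4.9934] v=[0.6637]
First v>=0 after going negative at step 17, time=2.5500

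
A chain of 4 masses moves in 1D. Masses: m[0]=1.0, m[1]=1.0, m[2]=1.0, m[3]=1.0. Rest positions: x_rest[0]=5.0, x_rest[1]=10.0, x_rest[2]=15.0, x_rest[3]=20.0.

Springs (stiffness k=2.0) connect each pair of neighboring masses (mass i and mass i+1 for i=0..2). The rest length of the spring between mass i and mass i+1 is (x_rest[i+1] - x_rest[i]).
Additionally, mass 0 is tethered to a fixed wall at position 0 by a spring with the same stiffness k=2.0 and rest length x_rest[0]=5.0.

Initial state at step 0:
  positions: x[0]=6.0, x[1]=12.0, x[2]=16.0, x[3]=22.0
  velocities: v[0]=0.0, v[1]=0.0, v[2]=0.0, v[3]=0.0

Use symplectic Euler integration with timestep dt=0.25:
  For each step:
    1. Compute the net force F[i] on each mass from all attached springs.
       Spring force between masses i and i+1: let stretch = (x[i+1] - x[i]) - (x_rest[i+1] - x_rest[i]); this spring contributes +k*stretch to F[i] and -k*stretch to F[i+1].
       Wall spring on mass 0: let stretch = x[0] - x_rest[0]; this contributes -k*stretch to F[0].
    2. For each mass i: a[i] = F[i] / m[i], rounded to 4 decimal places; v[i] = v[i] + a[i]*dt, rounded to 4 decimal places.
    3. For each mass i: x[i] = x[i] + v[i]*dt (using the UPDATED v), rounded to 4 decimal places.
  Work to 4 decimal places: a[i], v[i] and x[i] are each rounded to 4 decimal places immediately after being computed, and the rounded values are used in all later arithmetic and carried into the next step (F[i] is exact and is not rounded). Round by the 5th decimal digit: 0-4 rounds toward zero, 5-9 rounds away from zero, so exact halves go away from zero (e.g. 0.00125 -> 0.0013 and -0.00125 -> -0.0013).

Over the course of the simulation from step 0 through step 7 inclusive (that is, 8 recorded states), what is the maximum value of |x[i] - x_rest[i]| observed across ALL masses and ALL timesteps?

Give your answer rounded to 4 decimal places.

Answer: 2.1551

Derivation:
Step 0: x=[6.0000 12.0000 16.0000 22.0000] v=[0.0000 0.0000 0.0000 0.0000]
Step 1: x=[6.0000 11.7500 16.2500 21.8750] v=[0.0000 -1.0000 1.0000 -0.5000]
Step 2: x=[5.9688 11.3438 16.6406 21.6719] v=[-0.1250 -1.6250 1.5625 -0.8125]
Step 3: x=[5.8633 10.9278 16.9981 21.4649] v=[-0.4219 -1.6641 1.4298 -0.8282]
Step 4: x=[5.6580 10.6375 17.1551 21.3245] v=[-0.8213 -1.1612 0.6281 -0.5616]
Step 5: x=[5.3679 10.5395 17.0186 21.2879] v=[-1.1606 -0.3922 -0.5460 -0.1463]
Step 6: x=[5.0532 10.6049 16.6059 21.3427] v=[-1.2588 0.2616 -1.6509 0.2191]
Step 7: x=[4.8008 10.7265 16.0352 21.4304] v=[-1.0096 0.4863 -2.2830 0.3507]
Max displacement = 2.1551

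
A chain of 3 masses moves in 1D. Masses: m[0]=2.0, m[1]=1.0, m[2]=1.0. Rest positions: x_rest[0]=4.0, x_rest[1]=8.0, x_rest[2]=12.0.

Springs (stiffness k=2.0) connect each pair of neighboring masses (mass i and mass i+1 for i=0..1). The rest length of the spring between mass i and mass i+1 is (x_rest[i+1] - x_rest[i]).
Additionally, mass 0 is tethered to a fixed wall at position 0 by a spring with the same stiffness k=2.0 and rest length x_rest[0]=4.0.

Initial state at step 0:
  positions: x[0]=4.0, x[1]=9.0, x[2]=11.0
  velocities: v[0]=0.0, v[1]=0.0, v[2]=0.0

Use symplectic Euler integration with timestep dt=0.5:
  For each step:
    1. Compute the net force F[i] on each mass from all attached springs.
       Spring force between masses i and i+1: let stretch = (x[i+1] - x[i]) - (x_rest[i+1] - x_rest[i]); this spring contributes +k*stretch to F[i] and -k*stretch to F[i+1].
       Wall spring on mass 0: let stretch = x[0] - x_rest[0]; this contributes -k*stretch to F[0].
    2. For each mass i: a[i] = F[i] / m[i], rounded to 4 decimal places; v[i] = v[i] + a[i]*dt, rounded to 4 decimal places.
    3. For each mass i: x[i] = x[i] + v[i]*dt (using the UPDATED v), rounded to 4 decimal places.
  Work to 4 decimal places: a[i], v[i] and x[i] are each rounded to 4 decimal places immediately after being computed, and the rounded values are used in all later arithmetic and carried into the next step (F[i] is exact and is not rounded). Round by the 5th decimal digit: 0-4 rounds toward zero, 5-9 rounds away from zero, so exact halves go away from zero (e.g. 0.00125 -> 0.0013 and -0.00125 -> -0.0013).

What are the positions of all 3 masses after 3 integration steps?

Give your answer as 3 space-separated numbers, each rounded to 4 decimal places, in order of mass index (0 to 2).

Step 0: x=[4.0000 9.0000 11.0000] v=[0.0000 0.0000 0.0000]
Step 1: x=[4.2500 7.5000 12.0000] v=[0.5000 -3.0000 2.0000]
Step 2: x=[4.2500 6.6250 12.7500] v=[0.0000 -1.7500 1.5000]
Step 3: x=[3.7813 7.6250 12.4375] v=[-0.9375 2.0000 -0.6250]

Answer: 3.7813 7.6250 12.4375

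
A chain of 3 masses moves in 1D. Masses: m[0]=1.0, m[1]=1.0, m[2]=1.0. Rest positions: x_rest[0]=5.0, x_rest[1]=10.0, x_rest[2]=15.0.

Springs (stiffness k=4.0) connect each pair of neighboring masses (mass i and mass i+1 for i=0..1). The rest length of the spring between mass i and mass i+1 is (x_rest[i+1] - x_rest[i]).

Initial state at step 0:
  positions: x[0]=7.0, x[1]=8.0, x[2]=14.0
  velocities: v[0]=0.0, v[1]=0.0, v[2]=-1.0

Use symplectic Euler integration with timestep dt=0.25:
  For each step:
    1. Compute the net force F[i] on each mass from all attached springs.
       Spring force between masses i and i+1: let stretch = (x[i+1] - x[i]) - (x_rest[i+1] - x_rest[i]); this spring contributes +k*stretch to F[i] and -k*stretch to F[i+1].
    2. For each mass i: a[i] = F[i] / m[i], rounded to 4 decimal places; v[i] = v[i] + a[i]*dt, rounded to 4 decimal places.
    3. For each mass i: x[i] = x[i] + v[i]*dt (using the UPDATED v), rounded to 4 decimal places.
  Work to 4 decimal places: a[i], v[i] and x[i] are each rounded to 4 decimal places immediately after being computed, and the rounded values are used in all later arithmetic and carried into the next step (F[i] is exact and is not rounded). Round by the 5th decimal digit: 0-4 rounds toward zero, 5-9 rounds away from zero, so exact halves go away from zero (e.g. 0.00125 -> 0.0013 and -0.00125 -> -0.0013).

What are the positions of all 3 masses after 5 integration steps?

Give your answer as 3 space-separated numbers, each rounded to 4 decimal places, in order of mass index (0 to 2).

Answer: 3.1982 8.7539 15.7979

Derivation:
Step 0: x=[7.0000 8.0000 14.0000] v=[0.0000 0.0000 -1.0000]
Step 1: x=[6.0000 9.2500 13.5000] v=[-4.0000 5.0000 -2.0000]
Step 2: x=[4.5625 10.7500 13.1875] v=[-5.7500 6.0000 -1.2500]
Step 3: x=[3.4219 11.3125 13.5156] v=[-4.5625 2.2500 1.3125]
Step 4: x=[3.0039 10.4531 14.5430] v=[-1.6719 -3.4375 4.1094]
Step 5: x=[3.1982 8.7539 15.7979] v=[0.7773 -6.7968 5.0195]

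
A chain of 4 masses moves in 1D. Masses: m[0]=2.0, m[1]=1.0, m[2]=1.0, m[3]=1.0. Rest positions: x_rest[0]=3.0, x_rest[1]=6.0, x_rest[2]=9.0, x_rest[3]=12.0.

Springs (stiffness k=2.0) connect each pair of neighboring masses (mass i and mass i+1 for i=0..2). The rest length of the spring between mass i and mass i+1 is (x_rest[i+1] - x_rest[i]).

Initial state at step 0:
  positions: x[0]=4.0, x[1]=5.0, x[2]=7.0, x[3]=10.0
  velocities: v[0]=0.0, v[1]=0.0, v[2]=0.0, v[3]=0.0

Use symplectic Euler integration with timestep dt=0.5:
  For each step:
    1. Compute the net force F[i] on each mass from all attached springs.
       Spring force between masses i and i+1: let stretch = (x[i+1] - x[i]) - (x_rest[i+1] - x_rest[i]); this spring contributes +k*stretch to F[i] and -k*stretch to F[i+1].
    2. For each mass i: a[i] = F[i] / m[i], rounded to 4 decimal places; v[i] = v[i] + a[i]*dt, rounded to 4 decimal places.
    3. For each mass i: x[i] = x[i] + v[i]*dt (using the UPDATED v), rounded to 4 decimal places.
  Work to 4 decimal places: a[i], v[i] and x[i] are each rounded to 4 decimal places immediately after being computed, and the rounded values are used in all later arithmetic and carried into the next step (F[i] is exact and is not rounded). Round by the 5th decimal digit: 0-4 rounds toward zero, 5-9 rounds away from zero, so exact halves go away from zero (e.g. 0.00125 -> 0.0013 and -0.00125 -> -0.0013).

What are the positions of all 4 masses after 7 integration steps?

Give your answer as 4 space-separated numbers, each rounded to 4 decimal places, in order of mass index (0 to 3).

Answer: 1.2126 4.9019 9.1944 13.4787

Derivation:
Step 0: x=[4.0000 5.0000 7.0000 10.0000] v=[0.0000 0.0000 0.0000 0.0000]
Step 1: x=[3.5000 5.5000 7.5000 10.0000] v=[-1.0000 1.0000 1.0000 0.0000]
Step 2: x=[2.7500 6.0000 8.2500 10.2500] v=[-1.5000 1.0000 1.5000 0.5000]
Step 3: x=[2.0625 6.0000 8.8750 11.0000] v=[-1.3750 0.0000 1.2500 1.5000]
Step 4: x=[1.6094 5.4688 9.1250 12.1875] v=[-0.9063 -1.0625 0.5000 2.3750]
Step 5: x=[1.3711 4.8360 9.0782 13.3438] v=[-0.4766 -1.2657 -0.0937 2.3125]
Step 6: x=[1.2490 4.5918 9.0431 13.8673] v=[-0.2442 -0.4884 -0.0703 1.0469]
Step 7: x=[1.2126 4.9019 9.1944 13.4787] v=[-0.0728 0.6201 0.3026 -0.7773]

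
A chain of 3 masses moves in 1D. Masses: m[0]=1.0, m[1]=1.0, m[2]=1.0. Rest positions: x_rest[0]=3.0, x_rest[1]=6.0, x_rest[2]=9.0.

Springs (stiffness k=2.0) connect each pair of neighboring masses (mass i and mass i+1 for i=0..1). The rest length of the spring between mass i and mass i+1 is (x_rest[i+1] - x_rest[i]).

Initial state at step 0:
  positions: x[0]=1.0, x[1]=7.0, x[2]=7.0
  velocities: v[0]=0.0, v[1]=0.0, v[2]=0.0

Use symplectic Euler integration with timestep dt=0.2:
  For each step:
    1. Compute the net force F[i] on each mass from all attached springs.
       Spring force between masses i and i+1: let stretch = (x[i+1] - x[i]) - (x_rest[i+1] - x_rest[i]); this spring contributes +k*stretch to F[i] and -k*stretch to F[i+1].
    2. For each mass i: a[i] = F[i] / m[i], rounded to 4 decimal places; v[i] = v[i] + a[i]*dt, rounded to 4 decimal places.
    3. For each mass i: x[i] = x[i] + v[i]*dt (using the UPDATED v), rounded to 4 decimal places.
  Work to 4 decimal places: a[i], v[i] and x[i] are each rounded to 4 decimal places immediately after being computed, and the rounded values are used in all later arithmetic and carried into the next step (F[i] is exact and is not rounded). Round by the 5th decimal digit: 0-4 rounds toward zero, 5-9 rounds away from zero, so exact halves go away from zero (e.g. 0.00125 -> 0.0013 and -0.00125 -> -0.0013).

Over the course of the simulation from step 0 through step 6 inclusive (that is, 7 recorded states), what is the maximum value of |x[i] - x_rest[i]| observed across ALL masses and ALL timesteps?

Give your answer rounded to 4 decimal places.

Step 0: x=[1.0000 7.0000 7.0000] v=[0.0000 0.0000 0.0000]
Step 1: x=[1.2400 6.5200 7.2400] v=[1.2000 -2.4000 1.2000]
Step 2: x=[1.6624 5.6752 7.6624] v=[2.1120 -4.2240 2.1120]
Step 3: x=[2.1658 4.6684 8.1658] v=[2.5171 -5.0342 2.5171]
Step 4: x=[2.6294 3.7411 8.6294] v=[2.3181 -4.6363 2.3181]
Step 5: x=[2.9420 3.1160 8.9420] v=[1.5628 -3.1257 1.5628]
Step 6: x=[3.0285 2.9430 9.0285] v=[0.4324 -0.8649 0.4324]
Max displacement = 3.0570

Answer: 3.0570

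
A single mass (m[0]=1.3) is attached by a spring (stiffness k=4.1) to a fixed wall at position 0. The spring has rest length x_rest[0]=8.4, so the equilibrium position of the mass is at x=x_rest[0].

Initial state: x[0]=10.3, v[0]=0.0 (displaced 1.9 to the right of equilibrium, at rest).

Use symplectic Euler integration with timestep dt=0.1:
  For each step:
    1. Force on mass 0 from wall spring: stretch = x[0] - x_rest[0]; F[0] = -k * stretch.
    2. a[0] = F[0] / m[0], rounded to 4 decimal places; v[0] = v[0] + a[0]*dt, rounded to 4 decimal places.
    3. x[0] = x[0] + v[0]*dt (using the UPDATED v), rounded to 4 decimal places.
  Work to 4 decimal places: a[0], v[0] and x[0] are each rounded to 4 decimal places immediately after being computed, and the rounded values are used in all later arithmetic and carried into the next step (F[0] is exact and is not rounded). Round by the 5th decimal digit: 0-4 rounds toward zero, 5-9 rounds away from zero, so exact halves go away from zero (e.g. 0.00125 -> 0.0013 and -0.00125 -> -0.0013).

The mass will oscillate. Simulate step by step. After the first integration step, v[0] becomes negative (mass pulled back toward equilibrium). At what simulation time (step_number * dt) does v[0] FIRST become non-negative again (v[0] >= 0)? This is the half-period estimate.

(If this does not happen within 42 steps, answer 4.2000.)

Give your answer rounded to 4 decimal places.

Answer: 1.8000

Derivation:
Step 0: x=[10.3000] v=[0.0000]
Step 1: x=[10.2401] v=[-0.5992]
Step 2: x=[10.1222] v=[-1.1795]
Step 3: x=[9.9499] v=[-1.7227]
Step 4: x=[9.7288] v=[-2.2115]
Step 5: x=[9.4657] v=[-2.6306]
Step 6: x=[9.1690] v=[-2.9667]
Step 7: x=[8.8481] v=[-3.2092]
Step 8: x=[8.5131] v=[-3.3505]
Step 9: x=[8.1745] v=[-3.3862]
Step 10: x=[7.8430] v=[-3.3151]
Step 11: x=[7.5291] v=[-3.1394]
Step 12: x=[7.2426] v=[-2.8647]
Step 13: x=[6.9926] v=[-2.4997]
Step 14: x=[6.7870] v=[-2.0558]
Step 15: x=[6.6323] v=[-1.5471]
Step 16: x=[6.5333] v=[-0.9896]
Step 17: x=[6.4932] v=[-0.4009]
Step 18: x=[6.5133] v=[0.2005]
First v>=0 after going negative at step 18, time=1.8000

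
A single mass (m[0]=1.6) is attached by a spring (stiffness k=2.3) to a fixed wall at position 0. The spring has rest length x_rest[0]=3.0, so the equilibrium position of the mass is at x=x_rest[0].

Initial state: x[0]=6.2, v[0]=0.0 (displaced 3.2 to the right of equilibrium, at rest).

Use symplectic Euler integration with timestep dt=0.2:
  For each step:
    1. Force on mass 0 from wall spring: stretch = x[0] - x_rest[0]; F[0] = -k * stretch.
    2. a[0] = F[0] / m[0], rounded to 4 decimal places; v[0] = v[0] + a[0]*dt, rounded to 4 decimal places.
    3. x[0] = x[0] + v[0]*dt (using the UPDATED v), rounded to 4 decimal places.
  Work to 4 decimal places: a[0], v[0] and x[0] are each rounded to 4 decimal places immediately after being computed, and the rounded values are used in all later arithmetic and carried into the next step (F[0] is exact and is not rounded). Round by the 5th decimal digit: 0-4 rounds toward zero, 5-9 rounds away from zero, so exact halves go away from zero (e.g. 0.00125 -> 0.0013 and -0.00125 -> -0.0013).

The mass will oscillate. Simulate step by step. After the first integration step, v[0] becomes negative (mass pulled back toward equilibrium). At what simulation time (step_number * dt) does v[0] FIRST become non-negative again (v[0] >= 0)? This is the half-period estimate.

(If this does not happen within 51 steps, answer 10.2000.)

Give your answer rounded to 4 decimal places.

Step 0: x=[6.2000] v=[0.0000]
Step 1: x=[6.0160] v=[-0.9200]
Step 2: x=[5.6586] v=[-1.7871]
Step 3: x=[5.1483] v=[-2.5514]
Step 4: x=[4.5145] v=[-3.1690]
Step 5: x=[3.7936] v=[-3.6044]
Step 6: x=[3.0271] v=[-3.8326]
Step 7: x=[2.2590] v=[-3.8404]
Step 8: x=[1.5335] v=[-3.6274]
Step 9: x=[0.8923] v=[-3.2058]
Step 10: x=[0.3723] v=[-2.5998]
Step 11: x=[0.0034] v=[-1.8443]
Step 12: x=[-0.1932] v=[-0.9828]
Step 13: x=[-0.2062] v=[-0.0648]
Step 14: x=[-0.0348] v=[0.8570]
First v>=0 after going negative at step 14, time=2.8000

Answer: 2.8000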